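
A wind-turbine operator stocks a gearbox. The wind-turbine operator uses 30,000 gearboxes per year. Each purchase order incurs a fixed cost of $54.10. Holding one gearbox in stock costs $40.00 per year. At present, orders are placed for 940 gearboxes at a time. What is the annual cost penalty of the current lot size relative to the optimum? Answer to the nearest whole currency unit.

Extra cost ≈ $9,132 per year

EOQ = √(2DS/H) = √(2 × 30,000 × 54.1 / 40) ≈ 284.87.
Cost at Q* = (D/Q*)S + (Q*/2)H = √(2DSH) ≈ $11,394.74.
Cost at Q = 940: (30,000/940)×54.1 + (940/2)×40 = $1,726.60 + $18,800.00 = $20,526.60.
Excess = $20,526.60 − $11,394.74 = $9,131.86.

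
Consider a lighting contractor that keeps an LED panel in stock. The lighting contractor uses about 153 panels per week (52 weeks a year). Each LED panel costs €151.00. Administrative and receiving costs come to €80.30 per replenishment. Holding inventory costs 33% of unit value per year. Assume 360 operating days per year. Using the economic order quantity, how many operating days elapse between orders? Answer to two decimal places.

Annual demand D = 153 × 52 = 7,956.
Holding cost H = 0.33 × €151.00 = €49.8300 per unit per year.
Q* = √(2DS/H) = √(2 × 7,956 × 80.3 / 49.83) ≈ 160.13.
Cycle time = Q*/D × 360 = 160.13 / 7,956 × 360 ≈ 7.246 days.

T ≈ 7.25 days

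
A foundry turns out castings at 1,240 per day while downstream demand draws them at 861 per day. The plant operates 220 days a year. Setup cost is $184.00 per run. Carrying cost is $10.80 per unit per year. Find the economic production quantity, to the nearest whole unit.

Q* ≈ 4,595 castings

Annual demand D = 861 × 220 = 189,420.
Production build-up factor (1 − d/p) = 1 − 861/1,240 = 0.3056.
Q* = √(2DS / (H(1 − d/p))) = √(2 × 189,420 × 184 / (10.8 × 0.3056)).
= √(69,706,560 / 3.301) ≈ 4595.325.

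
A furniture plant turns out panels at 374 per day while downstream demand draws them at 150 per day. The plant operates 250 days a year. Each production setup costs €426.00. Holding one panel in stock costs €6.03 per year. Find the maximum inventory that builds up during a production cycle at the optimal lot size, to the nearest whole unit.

I_max ≈ 1,781 panels

Annual demand D = 150 × 250 = 37,500.
Production build-up factor (1 − d/p) = 1 − 150/374 = 0.5989.
Q* = √(2DS / (H(1 − d/p))) = √(2 × 37,500 × 426 / (6.03 × 0.5989)).
= √(31,950,000 / 3.6116) ≈ 2974.326.
Maximum inventory = Q*(1 − d/p) = 2974.326 × 0.5989 ≈ 1781.415.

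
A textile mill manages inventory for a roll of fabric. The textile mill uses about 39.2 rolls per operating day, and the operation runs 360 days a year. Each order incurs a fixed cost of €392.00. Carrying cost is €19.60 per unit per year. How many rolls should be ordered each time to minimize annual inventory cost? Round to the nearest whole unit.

Annual demand D = 39.2 × 360 = 14,112.
EOQ = √(2DS / H) = √(2 × 14,112 × 392 / 19.6).
= √(11,063,808 / 19.6) = √564,480 ≈ 751.319.

Q* ≈ 751 rolls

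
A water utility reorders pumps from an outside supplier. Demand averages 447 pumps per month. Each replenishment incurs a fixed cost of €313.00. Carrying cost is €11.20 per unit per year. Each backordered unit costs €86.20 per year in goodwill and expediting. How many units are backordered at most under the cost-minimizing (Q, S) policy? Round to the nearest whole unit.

S* ≈ 67 pumps

Annual demand D = 447 × 12 = 5,364.
With planned backorders, Q* = √(2DS/H) · √((H+B)/B).
√(2DS/H) = √(2 × 5,364 × 313 / 11.2) = 547.548.
√((H+B)/B) = √((11.2+86.2)/86.2) = 1.0630.
Q* ≈ 582.034.
S* = Q* · H/(H+B) = 582.034 × 11.2/97.4 ≈ 66.928.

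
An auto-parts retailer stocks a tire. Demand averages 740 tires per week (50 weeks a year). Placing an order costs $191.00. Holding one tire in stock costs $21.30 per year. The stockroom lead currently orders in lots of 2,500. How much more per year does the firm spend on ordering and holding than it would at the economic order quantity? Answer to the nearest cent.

Extra cost ≈ $12,100.89 per year

Annual demand D = 740 × 50 = 37,000.
EOQ = √(2DS/H) = √(2 × 37,000 × 191 / 21.3) ≈ 814.60.
Cost at Q* = (D/Q*)S + (Q*/2)H = √(2DSH) ≈ $17,350.91.
Cost at Q = 2,500: (37,000/2,500)×191 + (2,500/2)×21.3 = $2,826.80 + $26,625.00 = $29,451.80.
Excess = $29,451.80 − $17,350.91 = $12,100.89.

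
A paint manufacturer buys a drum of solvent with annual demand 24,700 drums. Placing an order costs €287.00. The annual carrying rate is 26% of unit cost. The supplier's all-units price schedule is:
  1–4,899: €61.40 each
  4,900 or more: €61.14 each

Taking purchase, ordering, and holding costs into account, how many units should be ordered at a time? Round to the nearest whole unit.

Holding cost per unit per year at price C is H = 0.26·C.
Candidates are each tier's EOQ (if it falls in that tier) and each price-break quantity.
EOQ at €61.40 = 942.4 (feasible in tier 1): TC = 24,700×€61.40 + (24,700/942.4)×287 + (942.4/2)×0.26×€61.40 = €1,531,624.41.
EOQ at €61.14 = 944.4 < 4900, so use break Q=4900: TC = 24,700×€61.14 + (24,700/4900.0)×287 + (4900.0/2)×0.26×€61.14 = €1,550,550.89.
Lowest total cost is €1,531,624.41 at Q = 942.4.

Q* ≈ 942 drums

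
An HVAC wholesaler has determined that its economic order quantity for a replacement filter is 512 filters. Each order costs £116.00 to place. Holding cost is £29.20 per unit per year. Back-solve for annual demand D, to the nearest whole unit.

D ≈ 32,994 filters per year

Squaring Q* = √(2DS/H) gives Q*² = 2DS/H.
From Q* = √(2DS/H): D = Q*²H / (2S) = 512² × 29.2 / (2 × 116) = 32993.986.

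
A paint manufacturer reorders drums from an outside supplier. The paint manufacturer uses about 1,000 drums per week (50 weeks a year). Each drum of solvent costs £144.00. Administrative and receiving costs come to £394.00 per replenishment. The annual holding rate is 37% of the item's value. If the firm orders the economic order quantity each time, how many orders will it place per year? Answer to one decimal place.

Annual demand D = 1,000 × 50 = 50,000.
Holding cost H = 0.37 × £144.00 = £53.2800 per unit per year.
The optimal lot size = √(2DS/H) = √(2 × 50,000 × 394 / 53.28) ≈ 859.94.
Orders per year = D / Q* = 50,000 / 859.94 ≈ 58.144.

N ≈ 58.1 orders per year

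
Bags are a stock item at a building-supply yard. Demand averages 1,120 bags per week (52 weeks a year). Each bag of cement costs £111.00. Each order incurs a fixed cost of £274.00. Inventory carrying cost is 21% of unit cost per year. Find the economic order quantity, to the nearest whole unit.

Q* ≈ 1,170 bags

Annual demand D = 1,120 × 52 = 58,240.
Holding cost H = 0.21 × £111.00 = £23.3100 per unit per year.
EOQ = √(2DS / H) = √(2 × 58,240 × 274 / 23.31).
= √(31,915,520 / 23.31) = √1,369,177.1772 ≈ 1170.118.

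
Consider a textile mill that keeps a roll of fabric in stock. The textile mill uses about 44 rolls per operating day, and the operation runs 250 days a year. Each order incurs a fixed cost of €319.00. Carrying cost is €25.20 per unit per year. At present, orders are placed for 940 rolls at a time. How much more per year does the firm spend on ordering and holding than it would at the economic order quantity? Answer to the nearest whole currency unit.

Extra cost ≈ €2,278 per year

Annual demand D = 44 × 250 = 11,000.
EOQ = √(2DS/H) = √(2 × 11,000 × 319 / 25.2) ≈ 527.72.
Cost at Q* = (D/Q*)S + (Q*/2)H = √(2DSH) ≈ €13,298.63.
Cost at Q = 940: (11,000/940)×319 + (940/2)×25.2 = €3,732.98 + €11,844.00 = €15,576.98.
Excess = €15,576.98 − €13,298.63 = €2,278.35.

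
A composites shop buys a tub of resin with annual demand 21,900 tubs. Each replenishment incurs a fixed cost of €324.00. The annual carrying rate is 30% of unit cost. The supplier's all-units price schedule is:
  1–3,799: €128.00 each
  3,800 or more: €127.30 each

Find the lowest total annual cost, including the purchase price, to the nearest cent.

TC* ≈ €2,826,543.99

Holding cost per unit per year at price C is H = 0.30·C.
Evaluate total cost at each tier's feasible EOQ or, if the EOQ is below the tier, at the tier's minimum quantity.
EOQ at €128.00 = 607.9 (feasible in tier 1): TC = 21,900×€128.00 + (21,900/607.9)×324 + (607.9/2)×0.30×€128.00 = €2,826,543.99.
EOQ at €127.30 = 609.6 < 3800, so use break Q=3800: TC = 21,900×€127.30 + (21,900/3800.0)×324 + (3800.0/2)×0.30×€127.30 = €2,862,298.26.
Lowest total cost among the candidates is at Q = 607.9.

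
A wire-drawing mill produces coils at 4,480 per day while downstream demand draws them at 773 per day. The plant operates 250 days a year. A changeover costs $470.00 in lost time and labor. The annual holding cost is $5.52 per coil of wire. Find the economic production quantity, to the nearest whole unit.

Q* ≈ 6,306 coils

Annual demand D = 773 × 250 = 193,250.
Production build-up factor (1 − d/p) = 1 − 773/4,480 = 0.8275.
Q* = √(2DS / (H(1 − d/p))) = √(2 × 193,250 × 470 / (5.52 × 0.8275)).
= √(181,655,000 / 4.5676) ≈ 6306.405.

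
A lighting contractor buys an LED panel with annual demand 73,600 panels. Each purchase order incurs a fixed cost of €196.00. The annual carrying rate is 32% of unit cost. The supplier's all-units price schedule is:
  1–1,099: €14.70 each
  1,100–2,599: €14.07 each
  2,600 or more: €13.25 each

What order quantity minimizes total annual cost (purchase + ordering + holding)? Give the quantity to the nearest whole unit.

Holding cost per unit per year at price C is H = 0.32·C.
Evaluate total cost at each tier's feasible EOQ or, if the EOQ is below the tier, at the tier's minimum quantity.
Tier 1 (€14.70): EOQ = 2476.6 exceeds tier's upper bound 1099, so this tier is dominated.
EOQ at €14.07 = 2531.4 (feasible in tier 2): TC = 73,600×€14.07 + (73,600/2531.4)×196 + (2531.4/2)×0.32×€14.07 = €1,046,949.35.
EOQ at €13.25 = 2608.5 (feasible in tier 3): TC = 73,600×€13.25 + (73,600/2608.5)×196 + (2608.5/2)×0.32×€13.25 = €986,260.25.
Lowest total cost is €986,260.25 at Q = 2608.5.

Q* ≈ 2,609 panels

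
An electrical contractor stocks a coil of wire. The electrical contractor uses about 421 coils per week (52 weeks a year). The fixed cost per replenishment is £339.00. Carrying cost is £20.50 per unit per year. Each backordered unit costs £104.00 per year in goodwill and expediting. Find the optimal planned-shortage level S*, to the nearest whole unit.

S* ≈ 153 coils

Annual demand D = 421 × 52 = 21,892.
With planned backorders, Q* = √(2DS/H) · √((H+B)/B).
√(2DS/H) = √(2 × 21,892 × 339 / 20.5) = 850.904.
√((H+B)/B) = √((20.5+104)/104) = 1.0941.
Q* ≈ 930.998.
S* = Q* · H/(H+B) = 930.998 × 20.5/124.5 ≈ 153.297.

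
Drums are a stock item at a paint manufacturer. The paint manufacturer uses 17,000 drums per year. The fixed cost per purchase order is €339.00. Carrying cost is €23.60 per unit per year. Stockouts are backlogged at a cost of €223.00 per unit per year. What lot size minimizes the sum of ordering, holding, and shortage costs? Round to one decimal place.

Q* ≈ 734.9 drums

With planned backorders, Q* = √(2DS/H) · √((H+B)/B).
√(2DS/H) = √(2 × 17,000 × 339 / 23.6) = 698.849.
√((H+B)/B) = √((23.6+223)/223) = 1.0516.
Q* ≈ 734.899.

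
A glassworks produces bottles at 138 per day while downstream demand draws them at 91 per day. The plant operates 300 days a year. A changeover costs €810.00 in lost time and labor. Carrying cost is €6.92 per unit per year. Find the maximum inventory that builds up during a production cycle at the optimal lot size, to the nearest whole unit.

I_max ≈ 1,475 bottles

Annual demand D = 91 × 300 = 27,300.
Production build-up factor (1 − d/p) = 1 − 91/138 = 0.3406.
Q* = √(2DS / (H(1 − d/p))) = √(2 × 27,300 × 810 / (6.92 × 0.3406)).
= √(44,226,000 / 2.3568) ≈ 4331.880.
Maximum inventory = Q*(1 − d/p) = 4331.880 × 0.3406 ≈ 1475.350.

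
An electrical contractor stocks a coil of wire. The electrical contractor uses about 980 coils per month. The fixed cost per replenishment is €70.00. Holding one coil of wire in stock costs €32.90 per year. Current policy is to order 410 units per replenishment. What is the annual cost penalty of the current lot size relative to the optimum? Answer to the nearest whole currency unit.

Extra cost ≈ €1,393 per year

Annual demand D = 980 × 12 = 11,760.
EOQ = √(2DS/H) = √(2 × 11,760 × 70 / 32.9) ≈ 223.70.
Cost at Q* = (D/Q*)S + (Q*/2)H = √(2DSH) ≈ €7,359.79.
Cost at Q = 410: (11,760/410)×70 + (410/2)×32.9 = €2,007.80 + €6,744.50 = €8,752.30.
Excess = €8,752.30 − €7,359.79 = €1,392.51.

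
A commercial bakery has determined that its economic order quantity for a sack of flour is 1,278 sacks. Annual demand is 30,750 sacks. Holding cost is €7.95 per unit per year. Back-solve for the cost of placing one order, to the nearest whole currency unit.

Squaring Q* = √(2DS/H) gives Q*² = 2DS/H.
From Q* = √(2DS/H): S = Q*²H / (2D) = 1,278² × 7.95 / (2 × 30,750) = 211.1318.

S ≈ €211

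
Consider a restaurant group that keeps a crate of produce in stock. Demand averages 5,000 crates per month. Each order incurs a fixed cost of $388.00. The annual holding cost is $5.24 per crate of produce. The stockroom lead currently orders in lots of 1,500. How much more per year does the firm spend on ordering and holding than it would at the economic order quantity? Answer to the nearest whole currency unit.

Annual demand D = 5,000 × 12 = 60,000.
EOQ = √(2DS/H) = √(2 × 60,000 × 388 / 5.24) ≈ 2980.85.
Cost at Q* = (D/Q*)S + (Q*/2)H = √(2DSH) ≈ $15,619.68.
Cost at Q = 1,500: (60,000/1,500)×388 + (1,500/2)×5.24 = $15,520.00 + $3,930.00 = $19,450.00.
Excess = $19,450.00 − $15,619.68 = $3,830.32.

Extra cost ≈ $3,830 per year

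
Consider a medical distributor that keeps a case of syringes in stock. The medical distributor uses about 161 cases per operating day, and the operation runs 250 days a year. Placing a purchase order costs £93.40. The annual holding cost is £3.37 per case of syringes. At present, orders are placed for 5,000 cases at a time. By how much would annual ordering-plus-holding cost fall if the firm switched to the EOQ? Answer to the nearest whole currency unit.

Extra cost ≈ £4,143 per year

Annual demand D = 161 × 250 = 40,250.
EOQ = √(2DS/H) = √(2 × 40,250 × 93.4 / 3.37) ≈ 1493.68.
Cost at Q* = (D/Q*)S + (Q*/2)H = √(2DSH) ≈ £5,033.69.
Cost at Q = 5,000: (40,250/5,000)×93.4 + (5,000/2)×3.37 = £751.87 + £8,425.00 = £9,176.87.
Excess = £9,176.87 − £5,033.69 = £4,143.18.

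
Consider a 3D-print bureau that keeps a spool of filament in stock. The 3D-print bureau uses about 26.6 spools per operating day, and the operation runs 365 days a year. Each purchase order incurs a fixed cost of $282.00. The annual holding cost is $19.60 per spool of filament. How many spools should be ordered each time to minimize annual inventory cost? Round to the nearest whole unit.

Q* ≈ 529 spools

Annual demand D = 26.6 × 365 = 9,709.
EOQ = √(2DS / H) = √(2 × 9,709 × 282 / 19.6).
= √(5,475,876 / 19.6) = √279,381.4286 ≈ 528.565.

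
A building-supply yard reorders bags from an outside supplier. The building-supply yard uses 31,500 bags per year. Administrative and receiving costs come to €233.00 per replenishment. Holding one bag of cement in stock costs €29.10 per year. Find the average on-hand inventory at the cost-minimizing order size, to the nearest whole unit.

Average inventory ≈ 355 bags

Q* = √(2DS/H) = √(2 × 31,500 × 233 / 29.1) ≈ 710.23.
Average inventory = Q*/2 ≈ 710.23 / 2 = 355.117.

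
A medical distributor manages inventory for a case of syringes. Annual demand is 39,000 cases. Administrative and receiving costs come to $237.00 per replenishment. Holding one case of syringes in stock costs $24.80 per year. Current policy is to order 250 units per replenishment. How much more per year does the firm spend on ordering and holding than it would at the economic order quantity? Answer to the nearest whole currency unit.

EOQ = √(2DS/H) = √(2 × 39,000 × 237 / 24.8) ≈ 863.37.
Cost at Q* = (D/Q*)S + (Q*/2)H = √(2DSH) ≈ $21,411.51.
Cost at Q = 250: (39,000/250)×237 + (250/2)×24.8 = $36,972.00 + $3,100.00 = $40,072.00.
Excess = $40,072.00 − $21,411.51 = $18,660.49.

Extra cost ≈ $18,660 per year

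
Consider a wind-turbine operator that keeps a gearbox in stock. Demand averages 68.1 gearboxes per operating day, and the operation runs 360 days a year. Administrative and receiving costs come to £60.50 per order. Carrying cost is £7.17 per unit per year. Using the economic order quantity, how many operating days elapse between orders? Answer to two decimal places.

Annual demand D = 68.1 × 360 = 24,516.
EOQ = √(2DS/H) = √(2 × 24,516 × 60.5 / 7.17) ≈ 643.22.
Cycle time = Q*/D × 360 = 643.22 / 24,516 × 360 ≈ 9.445 days.

T ≈ 9.45 days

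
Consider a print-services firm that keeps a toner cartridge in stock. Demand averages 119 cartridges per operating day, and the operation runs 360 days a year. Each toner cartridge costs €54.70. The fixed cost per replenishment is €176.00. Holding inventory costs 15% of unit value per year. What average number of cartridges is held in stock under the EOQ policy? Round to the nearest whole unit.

Average inventory ≈ 678 cartridges

Annual demand D = 119 × 360 = 42,840.
Holding cost H = 0.15 × €54.70 = €8.2050 per unit per year.
The optimal lot size = √(2DS/H) = √(2 × 42,840 × 176 / 8.205) ≈ 1355.68.
Average inventory = Q*/2 ≈ 1355.68 / 2 = 677.839.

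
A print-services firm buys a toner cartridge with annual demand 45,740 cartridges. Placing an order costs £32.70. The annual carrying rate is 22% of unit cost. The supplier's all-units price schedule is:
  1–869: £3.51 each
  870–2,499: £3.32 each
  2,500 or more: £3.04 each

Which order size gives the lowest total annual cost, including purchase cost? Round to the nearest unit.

Holding cost per unit per year at price C is H = 0.22·C.
For each price level, check whether its EOQ is feasible; otherwise the best quantity at that price is the breakpoint.
Tier 1 (£3.51): EOQ = 1968.2 exceeds tier's upper bound 869, so this tier is dominated.
EOQ at £3.32 = 2023.7 (feasible in tier 2): TC = 45,740×£3.32 + (45,740/2023.7)×32.7 + (2023.7/2)×0.22×£3.32 = £153,334.95.
EOQ at £3.04 = 2114.9 < 2500, so use break Q=2500: TC = 45,740×£3.04 + (45,740/2500.0)×32.7 + (2500.0/2)×0.22×£3.04 = £140,483.88.
Lowest total cost is £140,483.88 at Q = 2500.0.

Q* ≈ 2,500 cartridges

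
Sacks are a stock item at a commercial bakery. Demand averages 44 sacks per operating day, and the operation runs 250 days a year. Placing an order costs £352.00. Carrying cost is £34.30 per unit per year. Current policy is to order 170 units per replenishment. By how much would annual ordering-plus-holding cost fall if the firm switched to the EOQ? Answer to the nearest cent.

Extra cost ≈ £9,394.14 per year

Annual demand D = 44 × 250 = 11,000.
EOQ = √(2DS/H) = √(2 × 11,000 × 352 / 34.3) ≈ 475.16.
Cost at Q* = (D/Q*)S + (Q*/2)H = √(2DSH) ≈ £16,297.83.
Cost at Q = 170: (11,000/170)×352 + (170/2)×34.3 = £22,776.47 + £2,915.50 = £25,691.97.
Excess = £25,691.97 − £16,297.83 = £9,394.14.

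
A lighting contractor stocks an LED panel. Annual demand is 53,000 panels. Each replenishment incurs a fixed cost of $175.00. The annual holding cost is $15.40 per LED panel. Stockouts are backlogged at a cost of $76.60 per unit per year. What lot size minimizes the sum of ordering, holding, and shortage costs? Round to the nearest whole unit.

With planned backorders, Q* = √(2DS/H) · √((H+B)/B).
√(2DS/H) = √(2 × 53,000 × 175 / 15.4) = 1097.518.
√((H+B)/B) = √((15.4+76.6)/76.6) = 1.0959.
Q* ≈ 1202.794.

Q* ≈ 1,203 panels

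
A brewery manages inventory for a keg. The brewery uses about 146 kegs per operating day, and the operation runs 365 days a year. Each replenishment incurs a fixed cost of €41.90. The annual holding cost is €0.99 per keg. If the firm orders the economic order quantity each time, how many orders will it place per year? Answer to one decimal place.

Annual demand D = 146 × 365 = 53,290.
The optimal lot size = √(2DS/H) = √(2 × 53,290 × 41.9 / 0.99) ≈ 2123.87.
Orders per year = D / Q* = 53,290 / 2123.87 ≈ 25.091.

N ≈ 25.1 orders per year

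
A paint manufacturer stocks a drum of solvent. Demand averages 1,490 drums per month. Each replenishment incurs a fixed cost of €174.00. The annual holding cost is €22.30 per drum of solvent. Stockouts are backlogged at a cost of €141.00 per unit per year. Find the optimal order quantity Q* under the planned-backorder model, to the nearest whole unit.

Annual demand D = 1,490 × 12 = 17,880.
With planned backorders, Q* = √(2DS/H) · √((H+B)/B).
√(2DS/H) = √(2 × 17,880 × 174 / 22.3) = 528.227.
√((H+B)/B) = √((22.3+141)/141) = 1.0762.
Q* ≈ 568.466.

Q* ≈ 568 drums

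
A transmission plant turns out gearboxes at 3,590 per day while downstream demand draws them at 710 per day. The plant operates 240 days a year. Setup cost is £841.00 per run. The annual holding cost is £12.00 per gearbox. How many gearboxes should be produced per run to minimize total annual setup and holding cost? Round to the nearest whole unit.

Annual demand D = 710 × 240 = 170,400.
Production build-up factor (1 − d/p) = 1 − 710/3,590 = 0.8022.
Q* = √(2DS / (H(1 − d/p))) = √(2 × 170,400 × 841 / (12 × 0.8022)).
= √(286,612,800 / 9.6267) ≈ 5456.424.

Q* ≈ 5,456 gearboxes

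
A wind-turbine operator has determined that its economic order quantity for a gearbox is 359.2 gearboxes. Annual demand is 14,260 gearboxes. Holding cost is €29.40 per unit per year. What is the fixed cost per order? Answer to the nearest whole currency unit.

S ≈ €133

The basic EOQ model gives Q* = √(2DS/H); rearrange for the unknown.
From Q* = √(2DS/H): S = Q*²H / (2D) = 359.2² × 29.4 / (2 × 14,260) = 133.0058.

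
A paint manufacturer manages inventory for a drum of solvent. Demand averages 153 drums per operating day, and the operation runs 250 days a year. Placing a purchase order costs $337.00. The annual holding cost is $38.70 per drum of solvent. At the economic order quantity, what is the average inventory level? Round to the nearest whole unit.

Average inventory ≈ 408 drums

Annual demand D = 153 × 250 = 38,250.
EOQ = √(2DS/H) = √(2 × 38,250 × 337 / 38.7) ≈ 816.19.
Average inventory = Q*/2 ≈ 816.19 / 2 = 408.094.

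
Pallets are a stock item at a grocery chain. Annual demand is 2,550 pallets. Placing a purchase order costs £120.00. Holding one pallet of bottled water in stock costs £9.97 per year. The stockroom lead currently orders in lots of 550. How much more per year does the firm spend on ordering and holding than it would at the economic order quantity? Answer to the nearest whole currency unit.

EOQ = √(2DS/H) = √(2 × 2,550 × 120 / 9.97) ≈ 247.76.
Cost at Q* = (D/Q*)S + (Q*/2)H = √(2DSH) ≈ £2,470.15.
Cost at Q = 550: (2,550/550)×120 + (550/2)×9.97 = £556.36 + £2,741.75 = £3,298.11.
Excess = £3,298.11 − £2,470.15 = £827.96.

Extra cost ≈ £828 per year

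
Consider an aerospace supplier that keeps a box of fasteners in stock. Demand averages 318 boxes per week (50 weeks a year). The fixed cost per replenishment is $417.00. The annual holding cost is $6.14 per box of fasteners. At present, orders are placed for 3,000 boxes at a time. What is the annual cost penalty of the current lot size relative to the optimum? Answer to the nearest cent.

Annual demand D = 318 × 50 = 15,900.
EOQ = √(2DS/H) = √(2 × 15,900 × 417 / 6.14) ≈ 1469.59.
Cost at Q* = (D/Q*)S + (Q*/2)H = √(2DSH) ≈ $9,023.31.
Cost at Q = 3,000: (15,900/3,000)×417 + (3,000/2)×6.14 = $2,210.10 + $9,210.00 = $11,420.10.
Excess = $11,420.10 − $9,023.31 = $2,396.79.

Extra cost ≈ $2,396.79 per year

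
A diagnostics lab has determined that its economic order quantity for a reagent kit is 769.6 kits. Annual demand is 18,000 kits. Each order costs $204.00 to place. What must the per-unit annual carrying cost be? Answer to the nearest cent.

Squaring Q* = √(2DS/H) gives Q*² = 2DS/H.
From Q* = √(2DS/H): H = 2DS / Q*² = 2 × 18,000 × 204 / 769.6² = 12.3995.

H ≈ $12.40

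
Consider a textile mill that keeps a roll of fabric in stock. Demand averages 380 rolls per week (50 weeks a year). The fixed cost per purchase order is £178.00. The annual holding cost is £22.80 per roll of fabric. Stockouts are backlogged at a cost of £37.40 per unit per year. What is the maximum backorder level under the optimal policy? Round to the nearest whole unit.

S* ≈ 262 rolls

Annual demand D = 380 × 50 = 19,000.
With planned backorders, Q* = √(2DS/H) · √((H+B)/B).
√(2DS/H) = √(2 × 19,000 × 178 / 22.8) = 544.671.
√((H+B)/B) = √((22.8+37.4)/37.4) = 1.2687.
Q* ≈ 691.030.
S* = Q* · H/(H+B) = 691.030 × 22.8/60.2 ≈ 261.719.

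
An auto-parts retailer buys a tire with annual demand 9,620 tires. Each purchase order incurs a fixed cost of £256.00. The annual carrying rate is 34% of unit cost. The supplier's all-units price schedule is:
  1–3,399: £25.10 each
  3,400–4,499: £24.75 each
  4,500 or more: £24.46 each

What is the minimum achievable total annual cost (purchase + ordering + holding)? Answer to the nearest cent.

TC* ≈ £247,945.34

Holding cost per unit per year at price C is H = 0.34·C.
Candidates are each tier's EOQ (if it falls in that tier) and each price-break quantity.
EOQ at £25.10 = 759.7 (feasible in tier 1): TC = 9,620×£25.10 + (9,620/759.7)×256 + (759.7/2)×0.34×£25.10 = £247,945.34.
EOQ at £24.75 = 765.1 < 3400, so use break Q=3400: TC = 9,620×£24.75 + (9,620/3400.0)×256 + (3400.0/2)×0.34×£24.75 = £253,124.83.
EOQ at £24.46 = 769.6 < 4500, so use break Q=4500: TC = 9,620×£24.46 + (9,620/4500.0)×256 + (4500.0/2)×0.34×£24.46 = £254,564.37.
Lowest total cost among the candidates is at Q = 759.7.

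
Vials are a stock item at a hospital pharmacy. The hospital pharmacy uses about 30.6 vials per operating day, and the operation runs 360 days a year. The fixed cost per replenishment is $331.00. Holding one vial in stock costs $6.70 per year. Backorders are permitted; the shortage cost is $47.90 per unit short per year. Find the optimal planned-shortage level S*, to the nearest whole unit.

S* ≈ 137 vials

Annual demand D = 30.6 × 360 = 11,016.
With planned backorders, Q* = √(2DS/H) · √((H+B)/B).
√(2DS/H) = √(2 × 11,016 × 331 / 6.7) = 1043.286.
√((H+B)/B) = √((6.7+47.9)/47.9) = 1.0676.
Q* ≈ 1113.864.
S* = Q* · H/(H+B) = 1113.864 × 6.7/54.6 ≈ 136.683.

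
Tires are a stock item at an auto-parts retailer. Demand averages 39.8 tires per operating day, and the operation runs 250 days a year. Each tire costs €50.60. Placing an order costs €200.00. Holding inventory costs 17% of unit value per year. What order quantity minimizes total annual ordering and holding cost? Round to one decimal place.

Q* ≈ 680.2 tires

Annual demand D = 39.8 × 250 = 9,950.
Holding cost H = 0.17 × €50.60 = €8.6020 per unit per year.
EOQ = √(2DS / H) = √(2 × 9,950 × 200 / 8.602).
= √(3,980,000 / 8.602) = √462,683.097 ≈ 680.208.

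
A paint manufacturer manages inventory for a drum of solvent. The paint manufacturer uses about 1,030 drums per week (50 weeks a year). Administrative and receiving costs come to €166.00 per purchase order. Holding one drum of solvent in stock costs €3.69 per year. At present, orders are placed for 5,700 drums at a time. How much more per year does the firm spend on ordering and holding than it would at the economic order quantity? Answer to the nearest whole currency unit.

Extra cost ≈ €4,073 per year

Annual demand D = 1,030 × 50 = 51,500.
EOQ = √(2DS/H) = √(2 × 51,500 × 166 / 3.69) ≈ 2152.58.
Cost at Q* = (D/Q*)S + (Q*/2)H = √(2DSH) ≈ €7,943.02.
Cost at Q = 5,700: (51,500/5,700)×166 + (5,700/2)×3.69 = €1,499.82 + €10,516.50 = €12,016.32.
Excess = €12,016.32 − €7,943.02 = €4,073.30.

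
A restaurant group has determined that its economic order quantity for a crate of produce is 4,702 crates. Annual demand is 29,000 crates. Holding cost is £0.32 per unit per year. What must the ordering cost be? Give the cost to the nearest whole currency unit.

S ≈ £122

Squaring Q* = √(2DS/H) gives Q*² = 2DS/H.
From Q* = √(2DS/H): S = Q*²H / (2D) = 4,702² × 0.32 / (2 × 29,000) = 121.9796.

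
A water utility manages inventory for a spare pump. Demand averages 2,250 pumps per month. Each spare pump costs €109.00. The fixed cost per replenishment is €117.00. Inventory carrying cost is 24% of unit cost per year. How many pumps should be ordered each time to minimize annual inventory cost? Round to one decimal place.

Q* ≈ 491.4 pumps

Annual demand D = 2,250 × 12 = 27,000.
Holding cost H = 0.24 × €109.00 = €26.1600 per unit per year.
EOQ = √(2DS / H) = √(2 × 27,000 × 117 / 26.16).
= √(6,318,000 / 26.16) = √241,513.7615 ≈ 491.440.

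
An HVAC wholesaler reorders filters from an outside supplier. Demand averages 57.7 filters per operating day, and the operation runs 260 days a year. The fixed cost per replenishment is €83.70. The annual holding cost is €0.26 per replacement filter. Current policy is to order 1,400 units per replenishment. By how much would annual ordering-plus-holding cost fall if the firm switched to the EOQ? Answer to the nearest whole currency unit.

Annual demand D = 57.7 × 260 = 15,002.
EOQ = √(2DS/H) = √(2 × 15,002 × 83.7 / 0.26) ≈ 3107.89.
Cost at Q* = (D/Q*)S + (Q*/2)H = √(2DSH) ≈ €808.05.
Cost at Q = 1,400: (15,002/1,400)×83.7 + (1,400/2)×0.26 = €896.91 + €182.00 = €1,078.91.
Excess = €1,078.91 − €808.05 = €270.85.

Extra cost ≈ €271 per year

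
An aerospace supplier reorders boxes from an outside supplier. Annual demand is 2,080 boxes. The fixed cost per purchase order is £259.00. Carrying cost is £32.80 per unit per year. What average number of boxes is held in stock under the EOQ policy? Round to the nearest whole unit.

The optimal lot size = √(2DS/H) = √(2 × 2,080 × 259 / 32.8) ≈ 181.24.
Average inventory = Q*/2 ≈ 181.24 / 2 = 90.621.

Average inventory ≈ 91 boxes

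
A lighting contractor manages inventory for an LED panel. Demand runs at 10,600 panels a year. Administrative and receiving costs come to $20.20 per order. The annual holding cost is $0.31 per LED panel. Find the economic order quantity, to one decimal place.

EOQ = √(2DS / H) = √(2 × 10,600 × 20.2 / 0.31).
= √(428,240 / 0.31) = √1,381,419.3548 ≈ 1175.338.

Q* ≈ 1,175.3 panels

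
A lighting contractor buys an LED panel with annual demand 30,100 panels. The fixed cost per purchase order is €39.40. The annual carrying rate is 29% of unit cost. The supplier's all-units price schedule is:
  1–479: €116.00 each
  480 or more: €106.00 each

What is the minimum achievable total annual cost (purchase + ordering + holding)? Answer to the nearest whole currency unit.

TC* ≈ €3,200,448

Holding cost per unit per year at price C is H = 0.29·C.
Evaluate total cost at each tier's feasible EOQ or, if the EOQ is below the tier, at the tier's minimum quantity.
EOQ at €116.00 = 265.5 (feasible in tier 1): TC = 30,100×€116.00 + (30,100/265.5)×39.4 + (265.5/2)×0.29×€116.00 = €3,500,532.53.
EOQ at €106.00 = 277.8 < 480, so use break Q=480: TC = 30,100×€106.00 + (30,100/480.0)×39.4 + (480.0/2)×0.29×€106.00 = €3,200,448.31.
Lowest total cost among the candidates is at Q = 480.0.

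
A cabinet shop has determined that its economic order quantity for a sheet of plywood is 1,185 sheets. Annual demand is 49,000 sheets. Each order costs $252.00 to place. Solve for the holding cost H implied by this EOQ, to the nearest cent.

H ≈ $17.59

Invert the EOQ relation Q*² = 2DS/H.
From Q* = √(2DS/H): H = 2DS / Q*² = 2 × 49,000 × 252 / 1,185² = 17.5869.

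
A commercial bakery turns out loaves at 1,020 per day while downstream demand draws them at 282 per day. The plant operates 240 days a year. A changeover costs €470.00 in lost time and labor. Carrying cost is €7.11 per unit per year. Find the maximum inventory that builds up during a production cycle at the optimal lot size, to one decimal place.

Annual demand D = 282 × 240 = 67,680.
Production build-up factor (1 − d/p) = 1 − 282/1,020 = 0.7235.
Q* = √(2DS / (H(1 − d/p))) = √(2 × 67,680 × 470 / (7.11 × 0.7235)).
= √(63,619,200 / 5.1443) ≈ 3516.667.
Maximum inventory = Q*(1 − d/p) = 3516.667 × 0.7235 ≈ 2544.412.

I_max ≈ 2,544.4 loaves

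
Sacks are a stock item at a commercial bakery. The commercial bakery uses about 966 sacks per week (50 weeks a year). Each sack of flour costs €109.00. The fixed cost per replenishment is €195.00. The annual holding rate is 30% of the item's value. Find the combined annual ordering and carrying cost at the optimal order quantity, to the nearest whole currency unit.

Annual demand D = 966 × 50 = 48,300.
Holding cost H = 0.30 × €109.00 = €32.7000 per unit per year.
EOQ = √(2DS/H) = √(2 × 48,300 × 195 / 32.7) ≈ 758.98.
At Q*, ordering cost (D/Q*)S equals holding cost (Q*/2)H, each = √(DSH/2).
Minimum total = √(2DSH) = √(2 × 48,300 × 195 × 32.7) ≈ 24818.741.

TC* ≈ €24,819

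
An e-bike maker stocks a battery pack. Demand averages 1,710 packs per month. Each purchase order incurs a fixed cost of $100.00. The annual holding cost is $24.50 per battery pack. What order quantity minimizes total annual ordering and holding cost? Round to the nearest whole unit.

Q* ≈ 409 packs

Annual demand D = 1,710 × 12 = 20,520.
EOQ = √(2DS / H) = √(2 × 20,520 × 100 / 24.5).
= √(4,104,000 / 24.5) = √167,510.2041 ≈ 409.280.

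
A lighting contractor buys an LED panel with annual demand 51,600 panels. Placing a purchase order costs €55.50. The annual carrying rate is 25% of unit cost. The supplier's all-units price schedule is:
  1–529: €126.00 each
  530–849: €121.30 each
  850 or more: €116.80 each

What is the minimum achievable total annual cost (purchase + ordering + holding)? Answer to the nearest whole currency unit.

TC* ≈ €6,042,659

Holding cost per unit per year at price C is H = 0.25·C.
For each price level, check whether its EOQ is feasible; otherwise the best quantity at that price is the breakpoint.
EOQ at €126.00 = 426.4 (feasible in tier 1): TC = 51,600×€126.00 + (51,600/426.4)×55.5 + (426.4/2)×0.25×€126.00 = €6,515,032.03.
EOQ at €121.30 = 434.6 < 530, so use break Q=530: TC = 51,600×€121.30 + (51,600/530.0)×55.5 + (530.0/2)×0.25×€121.30 = €6,272,519.52.
EOQ at €116.80 = 442.9 < 850, so use break Q=850: TC = 51,600×€116.80 + (51,600/850.0)×55.5 + (850.0/2)×0.25×€116.80 = €6,042,659.18.
Lowest total cost among the candidates is at Q = 850.0.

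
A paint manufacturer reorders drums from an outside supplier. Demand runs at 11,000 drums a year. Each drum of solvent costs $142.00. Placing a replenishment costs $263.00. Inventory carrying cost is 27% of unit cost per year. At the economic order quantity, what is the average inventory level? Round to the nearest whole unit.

Average inventory ≈ 194 drums

Holding cost H = 0.27 × $142.00 = $38.3400 per unit per year.
EOQ = √(2DS/H) = √(2 × 11,000 × 263 / 38.34) ≈ 388.48.
Average inventory = Q*/2 ≈ 388.48 / 2 = 194.238.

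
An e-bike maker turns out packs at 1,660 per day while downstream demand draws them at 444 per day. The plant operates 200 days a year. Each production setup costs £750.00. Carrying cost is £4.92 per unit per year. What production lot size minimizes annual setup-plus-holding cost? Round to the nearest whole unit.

Annual demand D = 444 × 200 = 88,800.
Production build-up factor (1 − d/p) = 1 − 444/1,660 = 0.7325.
Q* = √(2DS / (H(1 − d/p))) = √(2 × 88,800 × 750 / (4.92 × 0.7325)).
= √(133,200,000 / 3.604) ≈ 6079.345.

Q* ≈ 6,079 packs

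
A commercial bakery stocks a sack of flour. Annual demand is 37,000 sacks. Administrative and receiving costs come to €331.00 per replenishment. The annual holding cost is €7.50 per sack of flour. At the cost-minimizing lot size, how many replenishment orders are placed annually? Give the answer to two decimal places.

Q* = √(2DS/H) = √(2 × 37,000 × 331 / 7.5) ≈ 1807.17.
Orders per year = D / Q* = 37,000 / 1807.17 ≈ 20.474.

N ≈ 20.47 orders per year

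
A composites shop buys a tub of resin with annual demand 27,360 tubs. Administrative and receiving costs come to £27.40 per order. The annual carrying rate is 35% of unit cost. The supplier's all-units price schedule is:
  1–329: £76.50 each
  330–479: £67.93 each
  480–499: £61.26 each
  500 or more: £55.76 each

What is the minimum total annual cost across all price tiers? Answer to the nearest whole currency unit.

TC* ≈ £1,531,972

Holding cost per unit per year at price C is H = 0.35·C.
Candidates are each tier's EOQ (if it falls in that tier) and each price-break quantity.
EOQ at £76.50 = 236.6 (feasible in tier 1): TC = 27,360×£76.50 + (27,360/236.6)×27.4 + (236.6/2)×0.35×£76.50 = £2,099,375.97.
EOQ at £67.93 = 251.1 < 330, so use break Q=330: TC = 27,360×£67.93 + (27,360/330.0)×27.4 + (330.0/2)×0.35×£67.93 = £1,864,759.47.
EOQ at £61.26 = 264.4 < 480, so use break Q=480: TC = 27,360×£61.26 + (27,360/480.0)×27.4 + (480.0/2)×0.35×£61.26 = £1,682,781.24.
EOQ at £55.76 = 277.2 < 500, so use break Q=500: TC = 27,360×£55.76 + (27,360/500.0)×27.4 + (500.0/2)×0.35×£55.76 = £1,531,971.93.
Lowest total cost among the candidates is at Q = 500.0.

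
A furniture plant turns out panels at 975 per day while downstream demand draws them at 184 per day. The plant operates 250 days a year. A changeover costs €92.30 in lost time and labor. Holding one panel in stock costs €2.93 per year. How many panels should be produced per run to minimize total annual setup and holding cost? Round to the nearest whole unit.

Annual demand D = 184 × 250 = 46,000.
Production build-up factor (1 − d/p) = 1 − 184/975 = 0.8113.
Q* = √(2DS / (H(1 − d/p))) = √(2 × 46,000 × 92.3 / (2.93 × 0.8113)).
= √(8,491,600 / 2.3771) ≈ 1890.058.

Q* ≈ 1,890 panels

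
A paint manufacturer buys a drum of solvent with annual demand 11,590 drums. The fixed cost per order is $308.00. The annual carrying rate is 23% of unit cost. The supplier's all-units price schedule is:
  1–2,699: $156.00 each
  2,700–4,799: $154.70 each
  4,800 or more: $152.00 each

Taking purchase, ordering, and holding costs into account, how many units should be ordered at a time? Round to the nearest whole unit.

Q* ≈ 446 drums

Holding cost per unit per year at price C is H = 0.23·C.
Evaluate total cost at each tier's feasible EOQ or, if the EOQ is below the tier, at the tier's minimum quantity.
EOQ at $156.00 = 446.1 (feasible in tier 1): TC = 11,590×$156.00 + (11,590/446.1)×308 + (446.1/2)×0.23×$156.00 = $1,824,045.10.
EOQ at $154.70 = 447.9 < 2700, so use break Q=2700: TC = 11,590×$154.70 + (11,590/2700.0)×308 + (2700.0/2)×0.23×$154.70 = $1,842,329.47.
EOQ at $152.00 = 451.9 < 4800, so use break Q=4800: TC = 11,590×$152.00 + (11,590/4800.0)×308 + (4800.0/2)×0.23×$152.00 = $1,846,327.69.
Lowest total cost is $1,824,045.10 at Q = 446.1.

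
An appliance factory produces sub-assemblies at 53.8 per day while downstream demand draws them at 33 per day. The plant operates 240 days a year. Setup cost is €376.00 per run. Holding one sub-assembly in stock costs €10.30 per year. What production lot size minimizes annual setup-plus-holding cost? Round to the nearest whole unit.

Annual demand D = 33 × 240 = 7,920.
Production build-up factor (1 − d/p) = 1 − 33/53.8 = 0.3866.
Q* = √(2DS / (H(1 − d/p))) = √(2 × 7,920 × 376 / (10.3 × 0.3866)).
= √(5,955,840 / 3.9822) ≈ 1222.960.

Q* ≈ 1,223 sub-assemblies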